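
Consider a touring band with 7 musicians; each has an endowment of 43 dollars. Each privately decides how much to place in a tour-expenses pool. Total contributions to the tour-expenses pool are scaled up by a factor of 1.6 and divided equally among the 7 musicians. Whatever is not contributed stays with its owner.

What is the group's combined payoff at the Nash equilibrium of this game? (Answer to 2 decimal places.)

Each contributed unit returns 1.6/7 = 0.2286 to its contributor — below 1 — so contributing 0 is dominant for every player. At the Nash equilibrium everyone keeps their 43, and the group total is 7 × 43 = 301.

301.00 dollars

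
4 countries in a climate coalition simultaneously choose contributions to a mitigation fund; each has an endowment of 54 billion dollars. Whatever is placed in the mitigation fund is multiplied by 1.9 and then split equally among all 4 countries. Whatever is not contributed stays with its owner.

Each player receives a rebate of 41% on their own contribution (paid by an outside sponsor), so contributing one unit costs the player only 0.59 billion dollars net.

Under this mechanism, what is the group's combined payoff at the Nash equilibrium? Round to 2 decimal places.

216.00 billion dollars

With the mechanism, a contributed unit returns (1.9/4) / 0.59 = 0.8051 per unit of net cost — still below 1 — so contributing 0 remains dominant for every player.
Everyone keeps their endowment and the group total is 4 × 54 = 216.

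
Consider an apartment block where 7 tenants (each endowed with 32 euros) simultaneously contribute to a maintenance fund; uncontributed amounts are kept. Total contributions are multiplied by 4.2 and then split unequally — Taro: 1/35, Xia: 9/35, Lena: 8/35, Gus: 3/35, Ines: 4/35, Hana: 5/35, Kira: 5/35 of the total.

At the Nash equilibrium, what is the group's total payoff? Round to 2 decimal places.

A player with share s gets back 4.2·s per unit contributed, so full contribution is dominant for anyone with s > 1/4.2 = 0.2381 and zero contribution is dominant for anyone below.
The only share above 0.2381 is Xia's 9/35, contributing 32; the remaining 6 contribute 0. Total contributed: 32.
The maintenance fund pays out 4.2 × 32 = 134.40 in total (split across the unequal shares, but the aggregate is all that matters for the group sum).
The 6 free-riders keep 32 each, adding 192. Group total = 192 + 134.40 = 326.40.

326.40 euros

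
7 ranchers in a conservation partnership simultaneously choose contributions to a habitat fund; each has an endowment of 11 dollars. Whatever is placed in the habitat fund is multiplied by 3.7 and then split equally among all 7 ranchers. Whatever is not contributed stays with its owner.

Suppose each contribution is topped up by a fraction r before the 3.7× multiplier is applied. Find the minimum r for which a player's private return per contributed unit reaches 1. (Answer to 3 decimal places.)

0.892

With matching at rate r, one contributed unit becomes (1 + r) in the habitat fund and returns 3.7 × (1 + r) / 7 to the contributor.
Setting this equal to 1: 1 + r = 7/3.7 = 1.8919.
So the minimum matching rate is r = 1.8919 − 1 = 0.892.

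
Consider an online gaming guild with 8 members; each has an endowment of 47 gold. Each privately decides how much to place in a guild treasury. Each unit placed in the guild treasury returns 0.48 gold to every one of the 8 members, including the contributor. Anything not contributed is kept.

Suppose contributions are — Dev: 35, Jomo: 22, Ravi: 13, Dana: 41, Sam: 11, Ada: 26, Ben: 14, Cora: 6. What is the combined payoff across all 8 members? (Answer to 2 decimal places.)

Total contributed: 35 + 22 + 13 + 41 + 11 + 26 + 14 + 6 = 168; total kept: 8 × 47 − 168 = 208.
The guild treasury pays out 0.48 × 8 × 168 = 645.12 in aggregate.
Group total = 208 + 645.12 = 853.12.

853.12 gold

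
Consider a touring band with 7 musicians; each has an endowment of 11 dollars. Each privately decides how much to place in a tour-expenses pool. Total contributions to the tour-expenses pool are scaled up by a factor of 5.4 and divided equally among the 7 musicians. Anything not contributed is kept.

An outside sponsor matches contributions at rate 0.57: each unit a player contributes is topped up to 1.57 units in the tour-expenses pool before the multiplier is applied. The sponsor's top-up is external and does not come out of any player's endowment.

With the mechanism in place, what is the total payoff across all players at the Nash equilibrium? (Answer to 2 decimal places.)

652.81 dollars

With the mechanism, a contributed unit returns 5.4 × 1.57 / 7 = 1.2111 per unit of net cost to the contributor — now above 1 — so contributing fully is weakly dominant for every player.
At the Nash equilibrium everyone contributes 11. Group total payoff = 5.4 × 1.57 × 77 = 652.81.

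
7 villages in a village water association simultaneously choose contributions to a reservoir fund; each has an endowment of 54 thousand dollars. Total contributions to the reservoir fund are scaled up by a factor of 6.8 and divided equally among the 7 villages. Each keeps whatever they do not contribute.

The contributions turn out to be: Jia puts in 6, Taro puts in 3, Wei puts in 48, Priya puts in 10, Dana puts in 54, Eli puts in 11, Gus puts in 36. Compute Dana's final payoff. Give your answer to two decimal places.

Total contributed: 6 + 3 + 48 + 10 + 54 + 11 + 36 = 168.
Each receives 6.8 × 168 / 7 = 163.20 from the reservoir fund.
Dana keeps 54 − 54 = 0, so Dana's payoff is 0 + 163.20 = 163.20.

163.20 thousand dollars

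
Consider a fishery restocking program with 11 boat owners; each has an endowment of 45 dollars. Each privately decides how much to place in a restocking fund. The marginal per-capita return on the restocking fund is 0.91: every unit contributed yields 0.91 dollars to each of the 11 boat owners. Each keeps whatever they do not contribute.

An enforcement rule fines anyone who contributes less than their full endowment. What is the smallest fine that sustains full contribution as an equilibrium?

4.05 dollars

Given the others contribute fully, the best deviation is to contribute 0 (any partial contribution still incurs the fine and gives up units whose private return 0.91 is below 1).
Deviating from 45 to 0 saves 45 dollars but forfeits the deviator's share of the drop in the restocking fund: 0.91 × 45 = 40.95.
So the deviation gain is 45 − 40.95 = 4.05, and the fine must be at least 4.05 dollars to wipe it out.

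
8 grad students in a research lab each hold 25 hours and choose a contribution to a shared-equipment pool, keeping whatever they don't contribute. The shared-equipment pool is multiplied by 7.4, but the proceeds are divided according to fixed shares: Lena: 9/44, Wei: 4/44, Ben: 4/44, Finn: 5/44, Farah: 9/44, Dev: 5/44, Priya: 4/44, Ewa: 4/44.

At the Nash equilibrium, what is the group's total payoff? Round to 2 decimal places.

520.00 hours

Each unit j contributes comes back to j as 7.4 × (j's share), so j prefers to contribute only if that share exceeds 1/7.4 = 0.1351; otherwise keeping the unit dominates.
Lena and Farah are above the threshold, contributing 25 each; the remaining 6 contribute 0. Total contributed: 50.
The shared-equipment pool pays out 7.4 × 50 = 370.00 in total (split across the unequal shares, but the aggregate is all that matters for the group sum).
The 6 free-riders keep 25 each, adding 150. Group total = 150 + 370.00 = 520.00.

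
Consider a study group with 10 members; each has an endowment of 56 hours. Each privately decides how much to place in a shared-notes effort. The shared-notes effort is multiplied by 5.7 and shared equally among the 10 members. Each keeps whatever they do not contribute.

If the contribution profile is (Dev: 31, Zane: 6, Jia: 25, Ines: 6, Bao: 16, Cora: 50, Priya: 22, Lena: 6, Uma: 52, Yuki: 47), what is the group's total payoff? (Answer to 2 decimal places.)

Total contributed: 31 + 6 + 25 + 6 + 16 + 50 + 22 + 6 + 52 + 47 = 261; total kept: 10 × 56 − 261 = 299.
The shared-notes effort pays out 5.7 × 261 = 1487.70 in aggregate.
Group total = 299 + 1487.70 = 1786.70.

1786.70 hours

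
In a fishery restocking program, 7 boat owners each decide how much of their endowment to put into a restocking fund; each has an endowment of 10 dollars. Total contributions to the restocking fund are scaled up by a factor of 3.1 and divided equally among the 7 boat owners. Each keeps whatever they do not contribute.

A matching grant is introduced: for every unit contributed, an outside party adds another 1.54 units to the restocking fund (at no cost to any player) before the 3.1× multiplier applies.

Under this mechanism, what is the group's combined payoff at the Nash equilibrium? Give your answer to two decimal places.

551.18 dollars

With the mechanism, a contributed unit returns 3.1 × 2.54 / 7 = 1.1249 per unit of net cost to the contributor — now above 1 — so contributing fully is weakly dominant for every player.
At the Nash equilibrium everyone contributes 10. Group total payoff = 3.1 × 2.54 × 70 = 551.18.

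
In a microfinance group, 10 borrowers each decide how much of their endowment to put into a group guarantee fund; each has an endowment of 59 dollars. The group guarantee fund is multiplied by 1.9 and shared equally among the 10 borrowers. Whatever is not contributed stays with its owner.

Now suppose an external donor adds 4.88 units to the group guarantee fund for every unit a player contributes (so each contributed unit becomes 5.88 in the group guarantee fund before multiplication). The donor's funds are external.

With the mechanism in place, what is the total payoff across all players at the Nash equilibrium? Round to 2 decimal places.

The effective private return per unit is now 1.9 × 5.88 / 10 = 1.1172 > 1, so every player's dominant strategy flips to full contribution.
At the Nash equilibrium everyone contributes 59. Group total payoff = 1.9 × 5.88 × 590 = 6591.48.

6591.48 dollars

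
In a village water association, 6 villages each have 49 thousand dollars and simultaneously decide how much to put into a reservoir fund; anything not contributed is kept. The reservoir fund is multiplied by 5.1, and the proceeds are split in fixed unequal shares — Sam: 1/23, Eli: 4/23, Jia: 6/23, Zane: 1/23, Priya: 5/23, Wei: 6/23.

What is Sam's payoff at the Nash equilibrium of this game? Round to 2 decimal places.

81.60 thousand dollars

Each unit j contributes comes back to j as 5.1 × (j's share), so j prefers to contribute only if that share exceeds 1/5.1 = 0.1961; otherwise keeping the unit dominates.
Jia, Priya and Wei clear that bar, contributing 49 each; the remaining 3 contribute 0. Total contributed: 147.
Sam keeps 49 and receives 5.1 × 147 × 1/23 = 32.60 from the reservoir fund, for a payoff of 81.60.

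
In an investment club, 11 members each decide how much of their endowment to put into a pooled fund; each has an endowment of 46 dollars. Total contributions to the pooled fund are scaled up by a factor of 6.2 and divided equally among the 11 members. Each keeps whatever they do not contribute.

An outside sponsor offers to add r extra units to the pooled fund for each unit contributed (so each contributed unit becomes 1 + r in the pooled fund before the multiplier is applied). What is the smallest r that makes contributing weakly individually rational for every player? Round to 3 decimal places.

With matching at rate r, one contributed unit becomes (1 + r) in the pooled fund and returns 6.2 × (1 + r) / 11 to the contributor.
Setting this equal to 1: 1 + r = 11/6.2 = 1.7742.
So the minimum matching rate is r = 1.7742 − 1 = 0.774.

0.774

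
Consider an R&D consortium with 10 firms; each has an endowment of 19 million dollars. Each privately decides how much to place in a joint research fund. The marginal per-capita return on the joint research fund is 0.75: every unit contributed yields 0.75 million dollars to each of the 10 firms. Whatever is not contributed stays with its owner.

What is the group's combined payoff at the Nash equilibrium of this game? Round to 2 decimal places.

190.00 million dollars

The private return per contributed unit is 0.75 < 1, so contributing 0 is dominant for every player. At the Nash equilibrium everyone keeps their 19, and the group total is 10 × 19 = 190.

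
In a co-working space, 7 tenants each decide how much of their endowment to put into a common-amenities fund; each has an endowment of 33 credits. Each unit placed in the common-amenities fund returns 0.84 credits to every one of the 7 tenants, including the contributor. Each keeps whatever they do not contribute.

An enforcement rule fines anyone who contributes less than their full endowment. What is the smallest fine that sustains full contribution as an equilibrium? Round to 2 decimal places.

Given the others contribute fully, the best deviation is to contribute 0 (any partial contribution still incurs the fine and gives up units whose private return 0.84 is below 1).
Deviating from 33 to 0 saves 33 credits but forfeits the deviator's share of the drop in the common-amenities fund: 0.84 × 33 = 27.72.
So the deviation gain is 33 − 27.72 = 5.28, and the fine must be at least 5.28 credits to wipe it out.

5.28 credits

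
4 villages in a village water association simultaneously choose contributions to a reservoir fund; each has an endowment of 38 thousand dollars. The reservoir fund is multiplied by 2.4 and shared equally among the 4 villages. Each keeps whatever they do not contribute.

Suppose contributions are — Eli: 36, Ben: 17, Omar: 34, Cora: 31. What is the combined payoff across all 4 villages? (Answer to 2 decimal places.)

Total contributed: 36 + 17 + 34 + 31 = 118; total kept: 4 × 38 − 118 = 34.
The reservoir fund pays out 2.4 × 118 = 283.20 in aggregate.
Group total = 34 + 283.20 = 317.20.

317.20 thousand dollars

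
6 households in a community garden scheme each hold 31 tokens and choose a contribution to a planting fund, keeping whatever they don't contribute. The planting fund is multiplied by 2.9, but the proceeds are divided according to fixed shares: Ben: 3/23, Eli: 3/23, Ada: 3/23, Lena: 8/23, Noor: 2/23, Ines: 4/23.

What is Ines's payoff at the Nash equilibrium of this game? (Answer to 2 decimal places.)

A player with share s gets back 2.9·s per unit contributed, so full contribution is dominant for anyone with s > 1/2.9 = 0.3448 and zero contribution is dominant for anyone below.
Only Lena (8/23) clears that bar, contributing 31; the remaining 5 contribute 0. Total contributed: 31.
Ines keeps 31 and receives 2.9 × 31 × 4/23 = 15.63 from the planting fund, for a payoff of 46.63.

46.63 tokens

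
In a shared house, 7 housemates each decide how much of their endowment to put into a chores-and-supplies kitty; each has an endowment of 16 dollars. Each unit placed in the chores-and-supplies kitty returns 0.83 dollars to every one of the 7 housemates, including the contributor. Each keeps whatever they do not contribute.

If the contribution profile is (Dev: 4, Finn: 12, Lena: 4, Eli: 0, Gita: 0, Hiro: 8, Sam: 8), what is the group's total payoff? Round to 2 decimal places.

285.16 dollars

Total contributed: 4 + 12 + 4 + 0 + 0 + 8 + 8 = 36; total kept: 7 × 16 − 36 = 76.
The chores-and-supplies kitty pays out 0.83 × 7 × 36 = 209.16 in aggregate.
Group total = 76 + 209.16 = 285.16.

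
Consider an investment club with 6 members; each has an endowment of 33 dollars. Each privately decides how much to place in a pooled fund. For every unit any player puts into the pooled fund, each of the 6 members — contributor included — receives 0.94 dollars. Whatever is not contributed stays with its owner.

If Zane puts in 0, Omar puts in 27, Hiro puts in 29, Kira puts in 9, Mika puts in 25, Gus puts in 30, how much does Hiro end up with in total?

116.80 dollars

Total contributed: 0 + 27 + 29 + 9 + 25 + 30 = 120.
Each receives 0.94 × 120 = 112.80 from the pooled fund.
Hiro keeps 33 − 29 = 4, so Hiro's payoff is 4 + 112.80 = 116.80.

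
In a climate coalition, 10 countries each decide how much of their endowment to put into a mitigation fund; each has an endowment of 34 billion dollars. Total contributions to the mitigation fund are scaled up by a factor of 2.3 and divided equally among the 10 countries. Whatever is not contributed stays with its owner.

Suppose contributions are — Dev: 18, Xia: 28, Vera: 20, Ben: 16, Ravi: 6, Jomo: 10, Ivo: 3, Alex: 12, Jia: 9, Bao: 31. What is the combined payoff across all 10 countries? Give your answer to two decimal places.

538.90 billion dollars

Total contributed: 18 + 28 + 20 + 16 + 6 + 10 + 3 + 12 + 9 + 31 = 153; total kept: 10 × 34 − 153 = 187.
The mitigation fund pays out 2.3 × 153 = 351.90 in aggregate.
Group total = 187 + 351.90 = 538.90.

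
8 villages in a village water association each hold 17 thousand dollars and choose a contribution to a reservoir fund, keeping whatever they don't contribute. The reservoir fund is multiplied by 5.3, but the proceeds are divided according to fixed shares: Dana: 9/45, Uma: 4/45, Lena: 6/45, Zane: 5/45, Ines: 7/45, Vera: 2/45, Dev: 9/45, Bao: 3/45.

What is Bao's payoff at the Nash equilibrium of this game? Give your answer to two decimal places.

29.01 thousand dollars

Player j's private return per contributed unit is 5.3 × (j's share). Contributing is weakly dominant for j when that share is at least 1/5.3 = 0.1887, and contributing 0 is dominant otherwise.
Dana and Dev clear that bar, contributing 17 each; the remaining 6 contribute 0. Total contributed: 34.
Bao keeps 17 and receives 5.3 × 34 × 3/45 = 12.01 from the reservoir fund, for a payoff of 29.01.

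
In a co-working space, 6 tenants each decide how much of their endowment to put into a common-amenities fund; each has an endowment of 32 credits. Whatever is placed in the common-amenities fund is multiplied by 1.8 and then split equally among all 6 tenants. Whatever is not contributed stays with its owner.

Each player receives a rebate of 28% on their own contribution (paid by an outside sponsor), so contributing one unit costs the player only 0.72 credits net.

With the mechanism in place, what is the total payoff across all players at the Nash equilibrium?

192.00 credits

Even with the mechanism, each unit contributed returns only (1.8/6) / 0.72 = 0.4167 per unit of net cost, so contributing nothing is still dominant.
Everyone keeps their endowment and the group total is 6 × 32 = 192.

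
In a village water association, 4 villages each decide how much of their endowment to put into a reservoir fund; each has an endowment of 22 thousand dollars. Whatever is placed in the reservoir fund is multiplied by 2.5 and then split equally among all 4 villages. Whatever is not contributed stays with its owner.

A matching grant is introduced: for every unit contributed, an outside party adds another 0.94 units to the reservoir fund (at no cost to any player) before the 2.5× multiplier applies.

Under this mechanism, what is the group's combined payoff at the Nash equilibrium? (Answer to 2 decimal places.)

426.80 thousand dollars

Under the mechanism each unit contributed yields 2.5 × 1.94 / 4 = 1.2125 back to its contributor per unit of net cost, which exceeds 1, making full contribution the dominant choice for everyone.
So the Nash equilibrium is full contribution by all 4; the group earns 2.5 × 1.94 × 88 = 426.80.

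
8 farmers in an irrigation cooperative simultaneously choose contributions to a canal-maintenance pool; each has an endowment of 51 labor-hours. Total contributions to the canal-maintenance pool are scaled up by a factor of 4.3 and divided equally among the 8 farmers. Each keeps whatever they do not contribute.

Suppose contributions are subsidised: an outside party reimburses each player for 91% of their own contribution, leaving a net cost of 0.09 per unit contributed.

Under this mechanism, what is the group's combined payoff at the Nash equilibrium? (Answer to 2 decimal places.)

2125.68 labor-hours

The effective private return per unit is now (4.3/8) / 0.09 = 5.9722 > 1, so every player's dominant strategy flips to full contribution.
So the Nash equilibrium is full contribution by all 8; the group earns 8 × (51 × 0.91 + 4.3 × 51) = 2125.68.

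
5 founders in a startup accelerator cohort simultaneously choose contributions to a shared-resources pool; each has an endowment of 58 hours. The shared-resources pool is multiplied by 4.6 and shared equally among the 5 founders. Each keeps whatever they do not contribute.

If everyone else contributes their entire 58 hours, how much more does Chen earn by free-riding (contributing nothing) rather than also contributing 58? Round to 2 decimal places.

Switching from a contribution of 58 to 0 lets Chen keep an extra 58 hours, but lowers the shared-resources pool by 58, which costs Chen their own share of that drop: 4.6/5 × 58 = 53.36.
Net gain = 58 − 53.36 = 4.64. The private return per contributed unit (0.9200) is below 1, so free-riding is indeed the best response regardless of what the others do.

4.64 hours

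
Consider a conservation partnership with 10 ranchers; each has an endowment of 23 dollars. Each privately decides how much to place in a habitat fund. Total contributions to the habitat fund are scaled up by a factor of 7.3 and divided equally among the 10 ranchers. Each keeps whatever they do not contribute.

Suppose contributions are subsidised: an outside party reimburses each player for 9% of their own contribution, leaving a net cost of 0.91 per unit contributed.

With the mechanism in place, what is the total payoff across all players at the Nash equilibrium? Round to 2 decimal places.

The effective private return is (7.3/10) / 0.91 = 0.8022, which is still under 1, so the mechanism doesn't change anyone's dominant strategy: zero contribution.
Everyone keeps their endowment and the group total is 10 × 23 = 230.

230.00 dollars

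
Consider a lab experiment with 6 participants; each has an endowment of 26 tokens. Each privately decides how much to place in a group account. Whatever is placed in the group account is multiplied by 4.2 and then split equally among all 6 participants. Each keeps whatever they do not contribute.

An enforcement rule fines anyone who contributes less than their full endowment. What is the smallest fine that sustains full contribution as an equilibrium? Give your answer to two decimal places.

7.80 tokens

Given the others contribute fully, the best deviation is to contribute 0 (any partial contribution still incurs the fine and gives up units whose private return 0.7000 is below 1).
Deviating from 26 to 0 saves 26 tokens but forfeits the deviator's share of the drop in the group account: 4.2/6 × 26 = 18.20.
So the deviation gain is 26 − 18.20 = 7.80, and the fine must be at least 7.80 tokens to wipe it out.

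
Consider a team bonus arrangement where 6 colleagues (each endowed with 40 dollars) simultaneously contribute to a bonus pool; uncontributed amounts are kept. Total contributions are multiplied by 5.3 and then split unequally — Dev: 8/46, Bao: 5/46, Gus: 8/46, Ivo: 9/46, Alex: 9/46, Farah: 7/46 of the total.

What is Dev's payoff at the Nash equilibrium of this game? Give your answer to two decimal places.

113.74 dollars

Each unit j contributes comes back to j as 5.3 × (j's share), so j prefers to contribute only if that share exceeds 1/5.3 = 0.1887; otherwise keeping the unit dominates.
Ivo and Alex clear that bar, contributing 40 each; the remaining 4 contribute 0. Total contributed: 80.
Dev keeps 40 and receives 5.3 × 80 × 8/46 = 73.74 from the bonus pool, for a payoff of 113.74.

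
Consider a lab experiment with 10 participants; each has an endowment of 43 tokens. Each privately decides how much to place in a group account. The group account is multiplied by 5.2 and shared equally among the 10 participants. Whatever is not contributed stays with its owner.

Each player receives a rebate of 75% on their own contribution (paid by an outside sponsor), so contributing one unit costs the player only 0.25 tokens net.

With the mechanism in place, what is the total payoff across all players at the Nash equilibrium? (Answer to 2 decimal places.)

With the mechanism, a contributed unit returns (5.2/10) / 0.25 = 2.0800 per unit of net cost to the contributor — now above 1 — so contributing fully is weakly dominant for every player.
At the Nash equilibrium everyone contributes 43. Group total payoff = 10 × (43 × 0.75 + 5.2 × 43) = 2558.50.

2558.50 tokens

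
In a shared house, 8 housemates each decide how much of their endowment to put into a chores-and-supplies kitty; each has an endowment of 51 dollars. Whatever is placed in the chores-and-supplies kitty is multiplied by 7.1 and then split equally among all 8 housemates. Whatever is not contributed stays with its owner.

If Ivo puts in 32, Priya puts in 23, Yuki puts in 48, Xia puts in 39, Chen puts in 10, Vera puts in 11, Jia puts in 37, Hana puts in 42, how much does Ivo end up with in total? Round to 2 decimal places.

Total contributed: 32 + 23 + 48 + 39 + 10 + 11 + 37 + 42 = 242.
Each receives 7.1 × 242 / 8 = 214.78 from the chores-and-supplies kitty.
Ivo keeps 51 − 32 = 19, so Ivo's payoff is 19 + 214.78 = 233.78.

233.78 dollars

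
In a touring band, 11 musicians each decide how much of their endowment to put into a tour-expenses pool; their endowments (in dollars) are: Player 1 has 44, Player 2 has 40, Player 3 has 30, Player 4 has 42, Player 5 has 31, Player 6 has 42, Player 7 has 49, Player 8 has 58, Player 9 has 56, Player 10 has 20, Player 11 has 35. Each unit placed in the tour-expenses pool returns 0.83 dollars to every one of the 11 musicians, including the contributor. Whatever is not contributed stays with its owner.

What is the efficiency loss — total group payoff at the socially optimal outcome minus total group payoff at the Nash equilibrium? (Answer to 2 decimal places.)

3634.11 dollars

The private return per contributed unit is 0.83 < 1 for everyone, so the Nash equilibrium is zero contribution and the group total is Σ E_j = 44 + 40 + 30 + 42 + 31 + 42 + 49 + 58 + 56 + 20 + 35 = 447.
Each contributed unit returns 9.130 to the group, so the social optimum is full contribution by everyone: group total = 9.130 × 447 = 4081.11.
Efficiency loss = (9.130 − 1) × 447 = 3634.11.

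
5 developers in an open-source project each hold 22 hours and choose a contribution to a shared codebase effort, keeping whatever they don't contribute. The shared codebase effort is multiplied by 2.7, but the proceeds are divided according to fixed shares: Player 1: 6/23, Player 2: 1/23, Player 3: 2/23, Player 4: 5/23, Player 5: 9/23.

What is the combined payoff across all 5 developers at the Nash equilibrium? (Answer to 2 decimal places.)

Each unit j contributes comes back to j as 2.7 × (j's share), so j prefers to contribute only if that share exceeds 1/2.7 = 0.3704; otherwise keeping the unit dominates.
Only Player 5 (9/23) clears that bar, contributing 22; the remaining 4 contribute 0. Total contributed: 22.
The shared codebase effort pays out 2.7 × 22 = 59.40 in total (split across the unequal shares, but the aggregate is all that matters for the group sum).
The 4 free-riders keep 22 each, adding 88. Group total = 88 + 59.40 = 147.40.

147.40 hours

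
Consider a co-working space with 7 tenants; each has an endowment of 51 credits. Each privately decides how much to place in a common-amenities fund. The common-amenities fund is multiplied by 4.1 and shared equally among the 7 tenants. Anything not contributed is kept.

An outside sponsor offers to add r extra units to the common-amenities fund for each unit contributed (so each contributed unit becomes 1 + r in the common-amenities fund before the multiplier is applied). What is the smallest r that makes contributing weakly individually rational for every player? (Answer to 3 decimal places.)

0.707

With matching at rate r, one contributed unit becomes (1 + r) in the common-amenities fund and returns 4.1 × (1 + r) / 7 to the contributor.
Setting this equal to 1: 1 + r = 7/4.1 = 1.7073.
So the minimum matching rate is r = 1.7073 − 1 = 0.707.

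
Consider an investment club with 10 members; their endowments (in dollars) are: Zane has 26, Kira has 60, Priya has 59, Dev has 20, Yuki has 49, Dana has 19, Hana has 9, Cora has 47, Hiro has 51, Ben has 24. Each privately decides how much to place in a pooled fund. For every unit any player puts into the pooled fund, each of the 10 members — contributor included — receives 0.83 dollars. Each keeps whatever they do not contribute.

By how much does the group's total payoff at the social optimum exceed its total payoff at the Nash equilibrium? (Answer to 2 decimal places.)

2657.20 dollars

The private return per contributed unit is 0.83 < 1 for everyone, so the Nash equilibrium is zero contribution and the group total is Σ E_j = 26 + 60 + 59 + 20 + 49 + 19 + 9 + 47 + 51 + 24 = 364.
Each contributed unit returns 8.300 to the group, so the social optimum is full contribution by everyone: group total = 8.300 × 364 = 3021.20.
Efficiency loss = (8.300 − 1) × 364 = 2657.20.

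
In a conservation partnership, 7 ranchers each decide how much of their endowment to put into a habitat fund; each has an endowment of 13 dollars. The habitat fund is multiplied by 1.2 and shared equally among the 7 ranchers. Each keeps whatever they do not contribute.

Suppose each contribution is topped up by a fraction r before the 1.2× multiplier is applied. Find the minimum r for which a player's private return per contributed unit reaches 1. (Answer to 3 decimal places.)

With matching at rate r, one contributed unit becomes (1 + r) in the habitat fund and returns 1.2 × (1 + r) / 7 to the contributor.
Setting this equal to 1: 1 + r = 7/1.2 = 5.8333.
So the minimum matching rate is r = 5.8333 − 1 = 4.833.

4.833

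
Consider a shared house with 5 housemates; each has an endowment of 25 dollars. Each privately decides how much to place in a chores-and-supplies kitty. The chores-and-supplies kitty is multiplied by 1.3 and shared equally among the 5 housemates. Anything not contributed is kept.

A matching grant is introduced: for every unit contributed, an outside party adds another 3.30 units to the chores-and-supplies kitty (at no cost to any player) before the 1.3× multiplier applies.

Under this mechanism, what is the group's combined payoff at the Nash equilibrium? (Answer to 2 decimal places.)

Under the mechanism each unit contributed yields 1.3 × 4.30 / 5 = 1.1180 back to its contributor per unit of net cost, which exceeds 1, making full contribution the dominant choice for everyone.
At the Nash equilibrium everyone contributes 25. Group total payoff = 1.3 × 4.30 × 125 = 698.75.

698.75 dollars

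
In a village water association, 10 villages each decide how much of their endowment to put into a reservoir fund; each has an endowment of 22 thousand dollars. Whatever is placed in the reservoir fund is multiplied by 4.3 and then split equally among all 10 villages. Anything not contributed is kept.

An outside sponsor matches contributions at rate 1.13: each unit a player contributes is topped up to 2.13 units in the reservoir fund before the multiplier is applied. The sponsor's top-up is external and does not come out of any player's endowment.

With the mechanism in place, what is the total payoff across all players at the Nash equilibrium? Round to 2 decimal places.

Even with the mechanism, each unit contributed returns only 4.3 × 2.13 / 10 = 0.9159 per unit of net cost, so contributing nothing is still dominant.
Everyone keeps their endowment and the group total is 10 × 22 = 220.

220.00 thousand dollars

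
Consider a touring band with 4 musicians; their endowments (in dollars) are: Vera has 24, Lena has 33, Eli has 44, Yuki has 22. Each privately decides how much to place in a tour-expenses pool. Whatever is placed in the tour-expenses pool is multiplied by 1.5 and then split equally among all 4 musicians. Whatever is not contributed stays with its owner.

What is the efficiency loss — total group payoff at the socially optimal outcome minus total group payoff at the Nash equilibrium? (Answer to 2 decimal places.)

The private return per contributed unit is 1.5/4 = 0.3750 < 1 for every player regardless of endowment, so the Nash equilibrium is zero contribution and the group total is Σ E_j = 24 + 33 + 44 + 22 = 123.
Each contributed unit returns 1.500 to the group, so the social optimum is full contribution by everyone: group total = 1.500 × 123 = 184.50.
Efficiency loss = (1.500 − 1) × 123 = 61.50.

61.50 dollars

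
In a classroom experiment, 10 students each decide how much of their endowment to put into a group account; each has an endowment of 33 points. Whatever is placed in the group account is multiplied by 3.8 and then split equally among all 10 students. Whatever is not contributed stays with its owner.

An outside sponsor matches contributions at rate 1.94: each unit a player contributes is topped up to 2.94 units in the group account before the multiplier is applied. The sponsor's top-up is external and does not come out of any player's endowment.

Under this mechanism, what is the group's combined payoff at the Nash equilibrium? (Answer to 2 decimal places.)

3686.76 points

With the mechanism, a contributed unit returns 3.8 × 2.94 / 10 = 1.1172 per unit of net cost to the contributor — now above 1 — so contributing fully is weakly dominant for every player.
At the Nash equilibrium everyone contributes 33. Group total payoff = 3.8 × 2.94 × 330 = 3686.76.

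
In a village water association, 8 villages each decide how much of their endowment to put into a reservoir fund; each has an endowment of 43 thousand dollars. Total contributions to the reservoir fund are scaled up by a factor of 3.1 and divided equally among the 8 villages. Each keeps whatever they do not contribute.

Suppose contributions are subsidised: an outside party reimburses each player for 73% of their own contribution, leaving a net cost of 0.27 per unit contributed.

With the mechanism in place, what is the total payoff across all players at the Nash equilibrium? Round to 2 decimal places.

1317.52 thousand dollars

The effective private return per unit is now (3.1/8) / 0.27 = 1.4352 > 1, so every player's dominant strategy flips to full contribution.
So the Nash equilibrium is full contribution by all 8; the group earns 8 × (43 × 0.73 + 3.1 × 43) = 1317.52.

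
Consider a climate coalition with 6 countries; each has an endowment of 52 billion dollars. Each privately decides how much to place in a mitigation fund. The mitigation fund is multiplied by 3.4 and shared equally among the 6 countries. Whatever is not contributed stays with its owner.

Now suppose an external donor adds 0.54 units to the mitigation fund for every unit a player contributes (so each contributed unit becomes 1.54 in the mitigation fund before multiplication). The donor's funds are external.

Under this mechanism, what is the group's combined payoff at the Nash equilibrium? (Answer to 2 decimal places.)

The effective private return is 3.4 × 1.54 / 6 = 0.8727, which is still under 1, so the mechanism doesn't change anyone's dominant strategy: zero contribution.
At the Nash equilibrium no one contributes; group total payoff = 6 × 52 = 312.

312.00 billion dollars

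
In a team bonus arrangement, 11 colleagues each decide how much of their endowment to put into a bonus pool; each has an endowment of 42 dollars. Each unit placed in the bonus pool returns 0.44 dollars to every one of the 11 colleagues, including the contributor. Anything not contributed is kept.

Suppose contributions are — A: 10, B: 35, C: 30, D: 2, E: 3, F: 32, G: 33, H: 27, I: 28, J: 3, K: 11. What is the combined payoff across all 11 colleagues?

1283.76 dollars

Total contributed: 10 + 35 + 30 + 2 + 3 + 32 + 33 + 27 + 28 + 3 + 11 = 214; total kept: 11 × 42 − 214 = 248.
The bonus pool pays out 0.44 × 11 × 214 = 1035.76 in aggregate.
Group total = 248 + 1035.76 = 1283.76.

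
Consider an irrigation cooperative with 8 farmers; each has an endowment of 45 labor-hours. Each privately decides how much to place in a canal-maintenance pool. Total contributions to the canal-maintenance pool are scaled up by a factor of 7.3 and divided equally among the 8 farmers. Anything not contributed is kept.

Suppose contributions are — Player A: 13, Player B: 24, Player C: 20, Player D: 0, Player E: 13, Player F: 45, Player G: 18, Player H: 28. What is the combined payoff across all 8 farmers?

Total contributed: 13 + 24 + 20 + 0 + 13 + 45 + 18 + 28 = 161; total kept: 8 × 45 − 161 = 199.
The canal-maintenance pool pays out 7.3 × 161 = 1175.30 in aggregate.
Group total = 199 + 1175.30 = 1374.30.

1374.30 labor-hours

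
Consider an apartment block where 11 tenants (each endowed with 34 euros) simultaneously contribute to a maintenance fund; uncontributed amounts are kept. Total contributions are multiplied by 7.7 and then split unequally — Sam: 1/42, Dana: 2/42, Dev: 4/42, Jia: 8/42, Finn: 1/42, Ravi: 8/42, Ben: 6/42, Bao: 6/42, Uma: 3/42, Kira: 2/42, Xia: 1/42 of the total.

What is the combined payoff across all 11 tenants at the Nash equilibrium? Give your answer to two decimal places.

1285.20 euros

For player j, contributing a unit is worthwhile iff 7.7 × (j's share) ≥ 1, i.e. iff j's share is at least 0.1299.
The shares above 0.1299 belong to Jia, Ravi, Ben and Bao, contributing 34 each; the remaining 7 contribute 0. Total contributed: 136.
The maintenance fund pays out 7.7 × 136 = 1047.20 in total (split across the unequal shares, but the aggregate is all that matters for the group sum).
The 7 free-riders keep 34 each, adding 238. Group total = 238 + 1047.20 = 1285.20.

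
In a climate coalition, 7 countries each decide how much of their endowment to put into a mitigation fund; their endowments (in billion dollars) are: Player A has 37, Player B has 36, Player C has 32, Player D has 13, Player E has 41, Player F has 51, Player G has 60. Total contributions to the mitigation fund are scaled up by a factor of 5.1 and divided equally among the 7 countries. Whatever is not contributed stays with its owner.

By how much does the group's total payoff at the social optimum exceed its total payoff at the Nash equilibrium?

The private return per contributed unit is 5.1/7 = 0.7286 < 1 for every player regardless of endowment, so the Nash equilibrium is zero contribution and the group total is Σ E_j = 37 + 36 + 32 + 13 + 41 + 51 + 60 = 270.
Each contributed unit returns 5.100 to the group, so the social optimum is full contribution by everyone: group total = 5.100 × 270 = 1377.00.
Efficiency loss = (5.100 − 1) × 270 = 1107.00.

1107.00 billion dollars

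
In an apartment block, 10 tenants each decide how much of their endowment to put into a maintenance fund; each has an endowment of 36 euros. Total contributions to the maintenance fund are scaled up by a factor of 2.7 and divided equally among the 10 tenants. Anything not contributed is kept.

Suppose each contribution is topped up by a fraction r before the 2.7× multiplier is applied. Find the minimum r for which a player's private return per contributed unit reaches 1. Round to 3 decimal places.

With matching at rate r, one contributed unit becomes (1 + r) in the maintenance fund and returns 2.7 × (1 + r) / 10 to the contributor.
Setting this equal to 1: 1 + r = 10/2.7 = 3.7037.
So the minimum matching rate is r = 3.7037 − 1 = 2.704.

2.704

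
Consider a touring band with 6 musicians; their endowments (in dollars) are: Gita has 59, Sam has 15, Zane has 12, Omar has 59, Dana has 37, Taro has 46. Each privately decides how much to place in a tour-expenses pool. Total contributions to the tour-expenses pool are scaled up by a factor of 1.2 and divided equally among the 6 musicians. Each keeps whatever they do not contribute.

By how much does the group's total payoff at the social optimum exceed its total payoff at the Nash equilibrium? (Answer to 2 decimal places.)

45.60 dollars

The private return per contributed unit is 1.2/6 = 0.2000 < 1 for every player regardless of endowment, so the Nash equilibrium is zero contribution and the group total is Σ E_j = 59 + 15 + 12 + 59 + 37 + 46 = 228.
Each contributed unit returns 1.200 to the group, so the social optimum is full contribution by everyone: group total = 1.200 × 228 = 273.60.
Efficiency loss = (1.200 − 1) × 228 = 45.60.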